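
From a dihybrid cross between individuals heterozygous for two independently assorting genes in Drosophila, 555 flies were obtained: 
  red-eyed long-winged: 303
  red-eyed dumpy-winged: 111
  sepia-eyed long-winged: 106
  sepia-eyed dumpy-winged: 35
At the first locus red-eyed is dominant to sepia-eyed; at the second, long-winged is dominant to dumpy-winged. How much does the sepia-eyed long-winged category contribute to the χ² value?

0.036

A dihybrid F₂ with independent assortment and complete dominance at both loci gives a 9:3:3:1 phenotypic ratio.
The 9:3:3:1 ratio has 16 parts, so with N = 555 the expected counts are:
  red-eyed long-winged: 555 × 9/16 = 312.1875
  red-eyed dumpy-winged: 555 × 3/16 = 104.0625
  sepia-eyed long-winged: 555 × 3/16 = 104.0625
  sepia-eyed dumpy-winged: 555 × 1/16 = 34.6875
Contribution of sepia-eyed long-winged: (106 − 104.0625)² / 104.0625 = 0.0361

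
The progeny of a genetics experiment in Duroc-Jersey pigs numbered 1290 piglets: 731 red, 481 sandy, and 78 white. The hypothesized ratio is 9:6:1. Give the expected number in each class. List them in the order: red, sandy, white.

725.625, 483.75, 80.625

The 9:6:1 ratio has 16 parts, so with N = 1290 the expected counts are:
  red: 1290 × 9/16 = 725.625
  sandy: 1290 × 6/16 = 483.75
  white: 1290 × 1/16 = 80.625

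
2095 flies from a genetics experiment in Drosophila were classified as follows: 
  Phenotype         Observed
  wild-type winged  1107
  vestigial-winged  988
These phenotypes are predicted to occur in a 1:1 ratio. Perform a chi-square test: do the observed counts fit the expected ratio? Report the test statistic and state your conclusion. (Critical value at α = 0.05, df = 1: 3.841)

6.759; not consistent

Total ratio parts = 2. Expected numbers out of 2095:
  wild-type winged: 2095 × 1/2 = 1047.5
  vestigial-winged: 2095 × 1/2 = 1047.5
χ² = Σ (O − E)² / E
  wild-type winged: (1107 − 1047.5)² / 1047.5 = 3.3797
  vestigial-winged: (988 − 1047.5)² / 1047.5 = 3.3797
χ² = 3.3797 + 3.3797 = 6.7594 ≈ 6.759
Degrees of freedom = 2 − 1 = 1; critical value at α = 0.05 is 3.841.
Since 6.759 > 3.841, we reject the null hypothesis — the data do not fit the 1:1 ratio.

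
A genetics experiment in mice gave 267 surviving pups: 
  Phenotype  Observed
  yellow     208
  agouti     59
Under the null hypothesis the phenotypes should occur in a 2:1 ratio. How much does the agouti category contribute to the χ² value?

10.112

The 2:1 ratio has 3 parts, so with N = 267 the expected counts are:
  yellow: 267 × 2/3 = 178
  agouti: 267 × 1/3 = 89
Contribution of agouti: (59 − 89)² / 89 = 10.1124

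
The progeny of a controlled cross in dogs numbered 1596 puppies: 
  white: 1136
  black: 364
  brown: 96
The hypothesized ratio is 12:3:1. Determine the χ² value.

17.260

Expected counts for N = 1596 under a 12:3:1 ratio (total parts = 16):
  white: 1596 × 12/16 = 1197
  black: 1596 × 3/16 = 299.25
  brown: 1596 × 1/16 = 99.75
χ² = Σ (O − E)² / E
  white: (1136 − 1197)² / 1197 = 3.1086
  black: (364 − 299.25)² / 299.25 = 14.0102
  brown: (96 − 99.75)² / 99.75 = 0.1410
χ² = 3.1086 + 14.0102 + 0.1410 = 17.2598 ≈ 17.260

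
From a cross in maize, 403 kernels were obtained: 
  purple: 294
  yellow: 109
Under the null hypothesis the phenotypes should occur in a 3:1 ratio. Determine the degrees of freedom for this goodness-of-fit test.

1

A goodness-of-fit test with 2 phenotype classes has df = 2 − 1 = 1.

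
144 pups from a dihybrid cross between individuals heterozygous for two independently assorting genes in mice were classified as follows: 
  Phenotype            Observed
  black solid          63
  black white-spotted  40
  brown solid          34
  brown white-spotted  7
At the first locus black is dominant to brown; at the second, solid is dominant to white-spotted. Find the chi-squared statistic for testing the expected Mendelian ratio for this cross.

A dihybrid F₂ with independent assortment and complete dominance at both loci gives a 9:3:3:1 phenotypic ratio.
Under the 9:3:3:1 hypothesis (Σ ratio = 16, N = 144):
  black solid: 144 × 9/16 = 81
  black white-spotted: 144 × 3/16 = 27
  brown solid: 144 × 3/16 = 27
  brown white-spotted: 144 × 1/16 = 9
χ² = Σ (O − E)² / E
  black solid: (63 − 81)² / 81 = 4.0000
  black white-spotted: (40 − 27)² / 27 = 6.2593
  brown solid: (34 − 27)² / 27 = 1.8148
  brown white-spotted: (7 − 9)² / 9 = 0.4444
χ² = 4.0000 + 6.2593 + 1.8148 + 0.4444 = 12.5185 ≈ 12.519

12.519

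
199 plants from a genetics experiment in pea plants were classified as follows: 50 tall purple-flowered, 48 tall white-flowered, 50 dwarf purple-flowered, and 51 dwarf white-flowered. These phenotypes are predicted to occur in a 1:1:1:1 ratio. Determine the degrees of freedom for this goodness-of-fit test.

3

A goodness-of-fit test with 4 phenotype classes has df = 4 − 1 = 3.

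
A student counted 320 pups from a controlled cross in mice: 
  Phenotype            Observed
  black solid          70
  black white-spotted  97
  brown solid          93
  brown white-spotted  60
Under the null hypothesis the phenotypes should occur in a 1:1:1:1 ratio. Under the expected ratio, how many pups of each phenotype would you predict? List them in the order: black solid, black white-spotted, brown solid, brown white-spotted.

80, 80, 80, 80

Total ratio parts = 4. Expected numbers out of 320:
  black solid: 320 × 1/4 = 80
  black white-spotted: 320 × 1/4 = 80
  brown solid: 320 × 1/4 = 80
  brown white-spotted: 320 × 1/4 = 80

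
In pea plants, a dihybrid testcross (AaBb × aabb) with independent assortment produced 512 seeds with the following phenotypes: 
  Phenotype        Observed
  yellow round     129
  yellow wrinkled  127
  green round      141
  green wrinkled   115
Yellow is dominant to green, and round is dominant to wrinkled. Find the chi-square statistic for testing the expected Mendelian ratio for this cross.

2.656

A dihybrid testcross with independent assortment gives a 1:1:1:1 ratio.
Under the 1:1:1:1 hypothesis (Σ ratio = 4, N = 512):
  yellow round: 512 × 1/4 = 128
  yellow wrinkled: 512 × 1/4 = 128
  green round: 512 × 1/4 = 128
  green wrinkled: 512 × 1/4 = 128
χ² = Σ (O − E)² / E
  yellow round: (129 − 128)² / 128 = 0.0078
  yellow wrinkled: (127 − 128)² / 128 = 0.0078
  green round: (141 − 128)² / 128 = 1.3203
  green wrinkled: (115 − 128)² / 128 = 1.3203
χ² = 0.0078 + 0.0078 + 1.3203 + 1.3203 = 2.6562 ≈ 2.656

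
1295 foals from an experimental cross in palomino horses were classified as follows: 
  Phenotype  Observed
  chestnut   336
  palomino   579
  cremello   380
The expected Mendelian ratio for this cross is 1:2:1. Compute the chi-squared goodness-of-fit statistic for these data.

17.483

Total ratio parts = 4. Expected numbers out of 1295:
  chestnut: 1295 × 1/4 = 323.75
  palomino: 1295 × 2/4 = 647.5
  cremello: 1295 × 1/4 = 323.75
χ² = Σ (O − E)² / E
  chestnut: (336 − 323.75)² / 323.75 = 0.4635
  palomino: (579 − 647.5)² / 647.5 = 7.2467
  cremello: (380 − 323.75)² / 323.75 = 9.7732
χ² = 0.4635 + 7.2467 + 9.7732 = 17.4834 ≈ 17.483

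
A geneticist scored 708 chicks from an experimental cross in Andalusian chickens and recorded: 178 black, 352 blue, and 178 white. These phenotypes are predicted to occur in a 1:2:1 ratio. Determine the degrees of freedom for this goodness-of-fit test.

A goodness-of-fit test with 3 phenotype classes has df = 3 − 1 = 2.

2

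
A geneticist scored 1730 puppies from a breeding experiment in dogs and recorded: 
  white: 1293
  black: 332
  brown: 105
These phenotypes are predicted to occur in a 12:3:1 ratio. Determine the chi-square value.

The 12:3:1 ratio has 16 parts, so with N = 1730 the expected counts are:
  white: 1730 × 12/16 = 1297.5
  black: 1730 × 3/16 = 324.375
  brown: 1730 × 1/16 = 108.125
χ² = Σ (O − E)² / E
  white: (1293 − 1297.5)² / 1297.5 = 0.0156
  black: (332 − 324.375)² / 324.375 = 0.1792
  brown: (105 − 108.125)² / 108.125 = 0.0903
χ² = 0.0156 + 0.1792 + 0.0903 = 0.2851 ≈ 0.285

0.285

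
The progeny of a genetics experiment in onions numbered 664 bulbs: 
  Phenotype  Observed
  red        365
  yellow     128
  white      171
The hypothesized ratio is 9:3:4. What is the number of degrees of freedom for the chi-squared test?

2

A goodness-of-fit test with 3 phenotype classes has df = 3 − 1 = 2.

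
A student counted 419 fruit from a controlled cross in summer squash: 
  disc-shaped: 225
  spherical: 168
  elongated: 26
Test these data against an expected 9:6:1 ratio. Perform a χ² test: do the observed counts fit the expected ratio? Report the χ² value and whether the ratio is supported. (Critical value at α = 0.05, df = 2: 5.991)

Expected counts for N = 419 under a 9:6:1 ratio (total parts = 16):
  disc-shaped: 419 × 9/16 = 235.6875
  spherical: 419 × 6/16 = 157.125
  elongated: 419 × 1/16 = 26.1875
χ² = Σ (O − E)² / E
  disc-shaped: (225 − 235.6875)² / 235.6875 = 0.4846
  spherical: (168 − 157.125)² / 157.125 = 0.7527
  elongated: (26 − 26.1875)² / 26.1875 = 0.0013
χ² = 0.4846 + 0.7527 + 0.0013 = 1.2386 ≈ 1.239
Degrees of freedom = 3 − 1 = 2; critical value at α = 0.05 is 5.991.
Since 1.239 < 5.991, we fail to reject the null hypothesis — the data are consistent with the 9:6:1 ratio.

1.239; consistent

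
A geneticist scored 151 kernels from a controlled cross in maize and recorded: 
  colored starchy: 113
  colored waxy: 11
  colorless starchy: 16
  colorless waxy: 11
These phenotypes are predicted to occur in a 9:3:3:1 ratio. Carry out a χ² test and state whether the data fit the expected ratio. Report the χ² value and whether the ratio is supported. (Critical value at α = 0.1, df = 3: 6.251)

The 9:3:3:1 ratio has 16 parts, so with N = 151 the expected counts are:
  colored starchy: 151 × 9/16 = 84.9375
  colored waxy: 151 × 3/16 = 28.3125
  colorless starchy: 151 × 3/16 = 28.3125
  colorless waxy: 151 × 1/16 = 9.4375
χ² = Σ (O − E)² / E
  colored starchy: (113 − 84.9375)² / 84.9375 = 9.2716
  colored waxy: (11 − 28.3125)² / 28.3125 = 10.5862
  colorless starchy: (16 − 28.3125)² / 28.3125 = 5.3544
  colorless waxy: (11 − 9.4375)² / 9.4375 = 0.2587
χ² = 9.2716 + 10.5862 + 5.3544 + 0.2587 = 25.4709 ≈ 25.471
Degrees of freedom = 4 − 1 = 3; critical value at α = 0.1 is 6.251.
Since 25.471 > 6.251, we reject the null hypothesis — the data do not fit the 9:3:3:1 ratio.

25.471; not consistent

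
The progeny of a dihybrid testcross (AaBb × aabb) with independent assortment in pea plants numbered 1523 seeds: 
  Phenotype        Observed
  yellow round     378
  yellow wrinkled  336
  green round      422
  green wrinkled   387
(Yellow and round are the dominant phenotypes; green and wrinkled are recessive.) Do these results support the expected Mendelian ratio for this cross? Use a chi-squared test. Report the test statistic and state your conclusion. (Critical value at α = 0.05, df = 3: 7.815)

A dihybrid testcross with independent assortment gives a 1:1:1:1 ratio.
Expected counts for N = 1523 under a 1:1:1:1 ratio (total parts = 4):
  yellow round: 1523 × 1/4 = 380.75
  yellow wrinkled: 1523 × 1/4 = 380.75
  green round: 1523 × 1/4 = 380.75
  green wrinkled: 1523 × 1/4 = 380.75
χ² = Σ (O − E)² / E
  yellow round: (378 − 380.75)² / 380.75 = 0.0199
  yellow wrinkled: (336 − 380.75)² / 380.75 = 5.2595
  green round: (422 − 380.75)² / 380.75 = 4.4690
  green wrinkled: (387 − 380.75)² / 380.75 = 0.1026
χ² = 0.0199 + 5.2595 + 4.4690 + 0.1026 = 9.851
Degrees of freedom = 4 − 1 = 3; critical value at α = 0.05 is 7.815.
Since 9.851 > 7.815, we reject the null hypothesis — the data do not fit the 1:1:1:1 ratio.

9.851; not consistent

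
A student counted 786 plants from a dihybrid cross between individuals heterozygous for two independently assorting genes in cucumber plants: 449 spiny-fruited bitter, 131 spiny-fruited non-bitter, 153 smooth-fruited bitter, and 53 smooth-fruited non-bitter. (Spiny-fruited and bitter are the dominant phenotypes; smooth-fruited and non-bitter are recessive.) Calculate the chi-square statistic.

2.447

A dihybrid F₂ with independent assortment and complete dominance at both loci gives a 9:3:3:1 phenotypic ratio.
Total ratio parts = 16. Expected numbers out of 786:
  spiny-fruited bitter: 786 × 9/16 = 442.125
  spiny-fruited non-bitter: 786 × 3/16 = 147.375
  smooth-fruited bitter: 786 × 3/16 = 147.375
  smooth-fruited non-bitter: 786 × 1/16 = 49.125
χ² = Σ (O − E)² / E
  spiny-fruited bitter: (449 − 442.125)² / 442.125 = 0.1069
  spiny-fruited non-bitter: (131 − 147.375)² / 147.375 = 1.8194
  smooth-fruited bitter: (153 − 147.375)² / 147.375 = 0.2147
  smooth-fruited non-bitter: (53 − 49.125)² / 49.125 = 0.3057
χ² = 0.1069 + 1.8194 + 0.2147 + 0.3057 = 2.4467 ≈ 2.447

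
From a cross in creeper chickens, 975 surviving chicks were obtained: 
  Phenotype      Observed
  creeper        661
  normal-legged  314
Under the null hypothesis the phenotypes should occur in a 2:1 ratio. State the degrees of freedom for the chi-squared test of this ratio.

A goodness-of-fit test with 2 phenotype classes has df = 2 − 1 = 1.

1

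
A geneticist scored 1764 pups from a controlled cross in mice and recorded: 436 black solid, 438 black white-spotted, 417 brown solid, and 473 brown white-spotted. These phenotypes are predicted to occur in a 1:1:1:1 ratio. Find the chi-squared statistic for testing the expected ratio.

3.705

Expected counts for N = 1764 under a 1:1:1:1 ratio (total parts = 4):
  black solid: 1764 × 1/4 = 441
  black white-spotted: 1764 × 1/4 = 441
  brown solid: 1764 × 1/4 = 441
  brown white-spotted: 1764 × 1/4 = 441
χ² = Σ (O − E)² / E
  black solid: (436 − 441)² / 441 = 0.0567
  black white-spotted: (438 − 441)² / 441 = 0.0204
  brown solid: (417 − 441)² / 441 = 1.3061
  brown white-spotted: (473 − 441)² / 441 = 2.3220
χ² = 0.0567 + 0.0204 + 1.3061 + 2.3220 = 3.7052 ≈ 3.705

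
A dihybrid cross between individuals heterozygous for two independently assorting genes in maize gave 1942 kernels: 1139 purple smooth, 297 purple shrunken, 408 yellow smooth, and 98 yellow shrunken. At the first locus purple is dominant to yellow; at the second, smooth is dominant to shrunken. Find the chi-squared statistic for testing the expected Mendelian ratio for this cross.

24.153

A dihybrid F₂ with independent assortment and complete dominance at both loci gives a 9:3:3:1 phenotypic ratio.
The 9:3:3:1 ratio has 16 parts, so with N = 1942 the expected counts are:
  purple smooth: 1942 × 9/16 = 1092.375
  purple shrunken: 1942 × 3/16 = 364.125
  yellow smooth: 1942 × 3/16 = 364.125
  yellow shrunken: 1942 × 1/16 = 121.375
χ² = Σ (O − E)² / E
  purple smooth: (1139 − 1092.375)² / 1092.375 = 1.9901
  purple shrunken: (297 − 364.125)² / 364.125 = 12.3742
  yellow smooth: (408 − 364.125)² / 364.125 = 5.2867
  yellow shrunken: (98 − 121.375)² / 121.375 = 4.5017
χ² = 1.9901 + 12.3742 + 5.2867 + 4.5017 = 24.1527 ≈ 24.153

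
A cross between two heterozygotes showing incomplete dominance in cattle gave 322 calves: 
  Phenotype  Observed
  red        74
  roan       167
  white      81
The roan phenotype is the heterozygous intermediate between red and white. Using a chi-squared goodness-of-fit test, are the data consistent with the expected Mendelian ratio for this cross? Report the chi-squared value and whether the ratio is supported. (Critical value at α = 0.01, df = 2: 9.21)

With incomplete dominance, a heterozygote × heterozygote cross gives a 1:2:1 phenotypic ratio.
Total ratio parts = 4. Expected numbers out of 322:
  red: 322 × 1/4 = 80.5
  roan: 322 × 2/4 = 161
  white: 322 × 1/4 = 80.5
χ² = Σ (O − E)² / E
  red: (74 − 80.5)² / 80.5 = 0.5248
  roan: (167 − 161)² / 161 = 0.2236
  white: (81 − 80.5)² / 80.5 = 0.0031
χ² = 0.5248 + 0.2236 + 0.0031 = 0.7515 ≈ 0.752
Degrees of freedom = 3 − 1 = 2; critical value at α = 0.01 is 9.21.
Since 0.752 < 9.21, we fail to reject the null hypothesis — the data are consistent with the 1:2:1 ratio.

0.752; consistent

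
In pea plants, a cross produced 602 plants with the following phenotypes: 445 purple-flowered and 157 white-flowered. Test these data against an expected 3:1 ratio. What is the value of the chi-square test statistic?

Under the 3:1 hypothesis (Σ ratio = 4, N = 602):
  purple-flowered: 602 × 3/4 = 451.5
  white-flowered: 602 × 1/4 = 150.5
χ² = Σ (O − E)² / E
  purple-flowered: (445 − 451.5)² / 451.5 = 0.0936
  white-flowered: (157 − 150.5)² / 150.5 = 0.2807
χ² = 0.0936 + 0.2807 = 0.3743 ≈ 0.374

0.374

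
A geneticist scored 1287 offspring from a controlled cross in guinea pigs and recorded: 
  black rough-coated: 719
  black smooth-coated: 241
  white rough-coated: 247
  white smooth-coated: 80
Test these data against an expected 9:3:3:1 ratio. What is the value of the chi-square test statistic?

Total ratio parts = 16. Expected numbers out of 1287:
  black rough-coated: 1287 × 9/16 = 723.9375
  black smooth-coated: 1287 × 3/16 = 241.3125
  white rough-coated: 1287 × 3/16 = 241.3125
  white smooth-coated: 1287 × 1/16 = 80.4375
χ² = Σ (O − E)² / E
  black rough-coated: (719 − 723.9375)² / 723.9375 = 0.0337
  black smooth-coated: (241 − 241.3125)² / 241.3125 = 0.0004
  white rough-coated: (247 − 241.3125)² / 241.3125 = 0.1340
  white smooth-coated: (80 − 80.4375)² / 80.4375 = 0.0024
χ² = 0.0337 + 0.0004 + 0.1340 + 0.0024 = 0.1705 ≈ 0.171

0.171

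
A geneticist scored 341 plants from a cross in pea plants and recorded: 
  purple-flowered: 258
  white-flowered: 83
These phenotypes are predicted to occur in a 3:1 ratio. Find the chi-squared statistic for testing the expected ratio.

Under the 3:1 hypothesis (Σ ratio = 4, N = 341):
  purple-flowered: 341 × 3/4 = 255.75
  white-flowered: 341 × 1/4 = 85.25
χ² = Σ (O − E)² / E
  purple-flowered: (258 − 255.75)² / 255.75 = 0.0198
  white-flowered: (83 − 85.25)² / 85.25 = 0.0594
χ² = 0.0198 + 0.0594 = 0.0792 ≈ 0.079

0.079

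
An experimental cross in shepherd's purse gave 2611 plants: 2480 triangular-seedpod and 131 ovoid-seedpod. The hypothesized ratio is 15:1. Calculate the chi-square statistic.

6.772

Expected counts for N = 2611 under a 15:1 ratio (total parts = 16):
  triangular-seedpod: 2611 × 15/16 = 2447.8125
  ovoid-seedpod: 2611 × 1/16 = 163.1875
χ² = Σ (O − E)² / E
  triangular-seedpod: (2480 − 2447.8125)² / 2447.8125 = 0.4232
  ovoid-seedpod: (131 − 163.1875)² / 163.1875 = 6.3487
χ² = 0.4232 + 6.3487 = 6.7719 ≈ 6.772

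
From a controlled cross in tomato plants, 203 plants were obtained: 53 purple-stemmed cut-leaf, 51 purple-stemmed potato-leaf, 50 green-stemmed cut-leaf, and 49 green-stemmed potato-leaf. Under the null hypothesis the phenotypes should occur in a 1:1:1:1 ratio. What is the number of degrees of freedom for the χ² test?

3

A goodness-of-fit test with 4 phenotype classes has df = 4 − 1 = 3.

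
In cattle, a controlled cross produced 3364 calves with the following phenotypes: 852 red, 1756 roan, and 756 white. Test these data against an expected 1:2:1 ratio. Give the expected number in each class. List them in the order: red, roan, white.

841, 1682, 841

Total ratio parts = 4. Expected numbers out of 3364:
  red: 3364 × 1/4 = 841
  roan: 3364 × 2/4 = 1682
  white: 3364 × 1/4 = 841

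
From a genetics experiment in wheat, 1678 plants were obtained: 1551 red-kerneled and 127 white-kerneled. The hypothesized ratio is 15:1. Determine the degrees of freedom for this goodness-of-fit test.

A goodness-of-fit test with 2 phenotype classes has df = 2 − 1 = 1.

1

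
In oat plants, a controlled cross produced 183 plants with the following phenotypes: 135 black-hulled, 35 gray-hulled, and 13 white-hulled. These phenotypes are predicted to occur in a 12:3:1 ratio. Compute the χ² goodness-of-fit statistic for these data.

Under the 12:3:1 hypothesis (Σ ratio = 16, N = 183):
  black-hulled: 183 × 12/16 = 137.25
  gray-hulled: 183 × 3/16 = 34.3125
  white-hulled: 183 × 1/16 = 11.4375
χ² = Σ (O − E)² / E
  black-hulled: (135 − 137.25)² / 137.25 = 0.0369
  gray-hulled: (35 − 34.3125)² / 34.3125 = 0.0138
  white-hulled: (13 − 11.4375)² / 11.4375 = 0.2135
χ² = 0.0369 + 0.0138 + 0.2135 = 0.2642 ≈ 0.264

0.264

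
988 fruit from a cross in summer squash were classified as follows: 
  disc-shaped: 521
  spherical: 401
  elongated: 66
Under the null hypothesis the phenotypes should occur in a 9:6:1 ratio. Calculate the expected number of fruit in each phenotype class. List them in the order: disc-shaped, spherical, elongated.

555.75, 370.5, 61.75

Expected counts for N = 988 under a 9:6:1 ratio (total parts = 16):
  disc-shaped: 988 × 9/16 = 555.75
  spherical: 988 × 6/16 = 370.5
  elongated: 988 × 1/16 = 61.75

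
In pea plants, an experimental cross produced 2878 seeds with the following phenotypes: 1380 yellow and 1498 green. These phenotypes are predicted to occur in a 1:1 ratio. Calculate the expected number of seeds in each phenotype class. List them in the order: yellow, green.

Total ratio parts = 2. Expected numbers out of 2878:
  yellow: 2878 × 1/2 = 1439
  green: 2878 × 1/2 = 1439

1439, 1439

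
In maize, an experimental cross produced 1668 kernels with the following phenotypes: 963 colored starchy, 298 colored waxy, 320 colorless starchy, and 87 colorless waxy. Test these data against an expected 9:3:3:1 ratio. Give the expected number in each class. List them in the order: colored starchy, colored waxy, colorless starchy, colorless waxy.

938.25, 312.75, 312.75, 104.25

The 9:3:3:1 ratio has 16 parts, so with N = 1668 the expected counts are:
  colored starchy: 1668 × 9/16 = 938.25
  colored waxy: 1668 × 3/16 = 312.75
  colorless starchy: 1668 × 3/16 = 312.75
  colorless waxy: 1668 × 1/16 = 104.25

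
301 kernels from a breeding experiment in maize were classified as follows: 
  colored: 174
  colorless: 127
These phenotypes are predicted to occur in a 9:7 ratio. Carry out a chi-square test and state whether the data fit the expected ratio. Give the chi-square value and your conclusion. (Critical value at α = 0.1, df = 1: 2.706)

Under the 9:7 hypothesis (Σ ratio = 16, N = 301):
  colored: 301 × 9/16 = 169.3125
  colorless: 301 × 7/16 = 131.6875
χ² = Σ (O − E)² / E
  colored: (174 − 169.3125)² / 169.3125 = 0.1298
  colorless: (127 − 131.6875)² / 131.6875 = 0.1669
χ² = 0.1298 + 0.1669 = 0.2967 ≈ 0.297
Degrees of freedom = 2 − 1 = 1; critical value at α = 0.1 is 2.706.
Since 0.297 < 2.706, we fail to reject the null hypothesis — the data are consistent with the 9:7 ratio.

0.297; consistent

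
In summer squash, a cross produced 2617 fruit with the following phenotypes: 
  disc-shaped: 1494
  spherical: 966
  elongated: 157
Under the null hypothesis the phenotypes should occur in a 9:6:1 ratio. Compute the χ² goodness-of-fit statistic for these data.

Expected counts for N = 2617 under a 9:6:1 ratio (total parts = 16):
  disc-shaped: 2617 × 9/16 = 1472.0625
  spherical: 2617 × 6/16 = 981.375
  elongated: 2617 × 1/16 = 163.5625
χ² = Σ (O − E)² / E
  disc-shaped: (1494 − 1472.0625)² / 1472.0625 = 0.3269
  spherical: (966 − 981.375)² / 981.375 = 0.2409
  elongated: (157 − 163.5625)² / 163.5625 = 0.2633
χ² = 0.3269 + 0.2409 + 0.2633 = 0.8311 ≈ 0.831

0.831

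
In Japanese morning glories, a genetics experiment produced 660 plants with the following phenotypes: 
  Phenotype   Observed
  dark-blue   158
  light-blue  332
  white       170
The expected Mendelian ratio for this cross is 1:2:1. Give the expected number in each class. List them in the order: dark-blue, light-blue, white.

165, 330, 165

Under the 1:2:1 hypothesis (Σ ratio = 4, N = 660):
  dark-blue: 660 × 1/4 = 165
  light-blue: 660 × 2/4 = 330
  white: 660 × 1/4 = 165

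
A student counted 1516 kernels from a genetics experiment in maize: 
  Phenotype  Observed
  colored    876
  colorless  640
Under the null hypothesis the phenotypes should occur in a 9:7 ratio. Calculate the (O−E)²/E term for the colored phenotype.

The 9:7 ratio has 16 parts, so with N = 1516 the expected counts are:
  colored: 1516 × 9/16 = 852.75
  colorless: 1516 × 7/16 = 663.25
Contribution of colored: (876 − 852.75)² / 852.75 = 0.6339

0.634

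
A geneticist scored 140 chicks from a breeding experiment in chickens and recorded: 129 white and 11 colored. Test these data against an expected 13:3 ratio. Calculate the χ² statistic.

10.904

Expected counts for N = 140 under a 13:3 ratio (total parts = 16):
  white: 140 × 13/16 = 113.75
  colored: 140 × 3/16 = 26.25
χ² = Σ (O − E)² / E
  white: (129 − 113.75)² / 113.75 = 2.0445
  colored: (11 − 26.25)² / 26.25 = 8.8595
χ² = 2.0445 + 8.8595 = 10.904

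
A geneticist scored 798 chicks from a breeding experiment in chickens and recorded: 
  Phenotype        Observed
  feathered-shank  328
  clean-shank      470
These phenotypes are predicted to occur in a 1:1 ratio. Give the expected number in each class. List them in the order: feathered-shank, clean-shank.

The 1:1 ratio has 2 parts, so with N = 798 the expected counts are:
  feathered-shank: 798 × 1/2 = 399
  clean-shank: 798 × 1/2 = 399

399, 399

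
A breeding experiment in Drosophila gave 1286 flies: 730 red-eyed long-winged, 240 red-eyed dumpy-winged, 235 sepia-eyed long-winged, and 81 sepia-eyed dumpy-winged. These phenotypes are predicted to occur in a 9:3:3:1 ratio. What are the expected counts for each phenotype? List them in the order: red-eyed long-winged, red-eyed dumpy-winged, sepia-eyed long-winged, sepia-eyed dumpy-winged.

Under the 9:3:3:1 hypothesis (Σ ratio = 16, N = 1286):
  red-eyed long-winged: 1286 × 9/16 = 723.375
  red-eyed dumpy-winged: 1286 × 3/16 = 241.125
  sepia-eyed long-winged: 1286 × 3/16 = 241.125
  sepia-eyed dumpy-winged: 1286 × 1/16 = 80.375

723.375, 241.125, 241.125, 80.375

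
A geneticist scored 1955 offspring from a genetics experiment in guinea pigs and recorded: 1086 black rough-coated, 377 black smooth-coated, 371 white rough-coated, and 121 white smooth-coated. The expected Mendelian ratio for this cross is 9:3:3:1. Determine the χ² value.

0.533

Under the 9:3:3:1 hypothesis (Σ ratio = 16, N = 1955):
  black rough-coated: 1955 × 9/16 = 1099.6875
  black smooth-coated: 1955 × 3/16 = 366.5625
  white rough-coated: 1955 × 3/16 = 366.5625
  white smooth-coated: 1955 × 1/16 = 122.1875
χ² = Σ (O − E)² / E
  black rough-coated: (1086 − 1099.6875)² / 1099.6875 = 0.1704
  black smooth-coated: (377 − 366.5625)² / 366.5625 = 0.2972
  white rough-coated: (371 − 366.5625)² / 366.5625 = 0.0537
  white smooth-coated: (121 − 122.1875)² / 122.1875 = 0.0115
χ² = 0.1704 + 0.2972 + 0.0537 + 0.0115 = 0.5328 ≈ 0.533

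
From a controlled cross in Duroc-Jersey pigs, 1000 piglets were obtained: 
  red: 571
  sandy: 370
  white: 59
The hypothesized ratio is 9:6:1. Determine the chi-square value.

0.391

Expected counts for N = 1000 under a 9:6:1 ratio (total parts = 16):
  red: 1000 × 9/16 = 562.5
  sandy: 1000 × 6/16 = 375
  white: 1000 × 1/16 = 62.5
χ² = Σ (O − E)² / E
  red: (571 − 562.5)² / 562.5 = 0.1284
  sandy: (370 − 375)² / 375 = 0.0667
  white: (59 − 62.5)² / 62.5 = 0.1960
χ² = 0.1284 + 0.0667 + 0.1960 = 0.3911 ≈ 0.391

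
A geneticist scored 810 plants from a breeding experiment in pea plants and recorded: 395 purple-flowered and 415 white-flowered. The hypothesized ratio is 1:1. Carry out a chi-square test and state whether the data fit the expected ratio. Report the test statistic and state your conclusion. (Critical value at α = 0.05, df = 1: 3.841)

0.494; consistent

The 1:1 ratio has 2 parts, so with N = 810 the expected counts are:
  purple-flowered: 810 × 1/2 = 405
  white-flowered: 810 × 1/2 = 405
χ² = Σ (O − E)² / E
  purple-flowered: (395 − 405)² / 405 = 0.2469
  white-flowered: (415 − 405)² / 405 = 0.2469
χ² = 0.2469 + 0.2469 = 0.4938 ≈ 0.494
Degrees of freedom = 2 − 1 = 1; critical value at α = 0.05 is 3.841.
Since 0.494 < 3.841, we fail to reject the null hypothesis — the data are consistent with the 1:1 ratio.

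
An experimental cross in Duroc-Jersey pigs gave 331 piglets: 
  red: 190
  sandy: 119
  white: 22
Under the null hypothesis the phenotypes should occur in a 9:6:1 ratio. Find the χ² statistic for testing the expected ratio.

0.373

Expected counts for N = 331 under a 9:6:1 ratio (total parts = 16):
  red: 331 × 9/16 = 186.1875
  sandy: 331 × 6/16 = 124.125
  white: 331 × 1/16 = 20.6875
χ² = Σ (O − E)² / E
  red: (190 − 186.1875)² / 186.1875 = 0.0781
  sandy: (119 − 124.125)² / 124.125 = 0.2116
  white: (22 − 20.6875)² / 20.6875 = 0.0833
χ² = 0.0781 + 0.2116 + 0.0833 = 0.373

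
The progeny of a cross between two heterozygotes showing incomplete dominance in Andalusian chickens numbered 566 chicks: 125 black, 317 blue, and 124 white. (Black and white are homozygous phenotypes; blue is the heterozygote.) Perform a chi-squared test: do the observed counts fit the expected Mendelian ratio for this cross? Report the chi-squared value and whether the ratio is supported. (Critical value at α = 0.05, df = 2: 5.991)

8.173; not consistent

With incomplete dominance, a heterozygote × heterozygote cross gives a 1:2:1 phenotypic ratio.
Expected counts for N = 566 under a 1:2:1 ratio (total parts = 4):
  black: 566 × 1/4 = 141.5
  blue: 566 × 2/4 = 283
  white: 566 × 1/4 = 141.5
χ² = Σ (O − E)² / E
  black: (125 − 141.5)² / 141.5 = 1.9240
  blue: (317 − 283)² / 283 = 4.0848
  white: (124 − 141.5)² / 141.5 = 2.1643
χ² = 1.9240 + 4.0848 + 2.1643 = 8.1731 ≈ 8.173
Degrees of freedom = 3 − 1 = 2; critical value at α = 0.05 is 5.991.
Since 8.173 > 5.991, we reject the null hypothesis — the data do not fit the 1:2:1 ratio.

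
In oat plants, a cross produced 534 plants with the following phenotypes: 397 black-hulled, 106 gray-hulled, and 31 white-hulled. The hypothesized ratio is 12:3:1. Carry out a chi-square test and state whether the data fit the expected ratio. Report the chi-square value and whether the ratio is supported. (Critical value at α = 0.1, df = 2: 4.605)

Expected counts for N = 534 under a 12:3:1 ratio (total parts = 16):
  black-hulled: 534 × 12/16 = 400.5
  gray-hulled: 534 × 3/16 = 100.125
  white-hulled: 534 × 1/16 = 33.375
χ² = Σ (O − E)² / E
  black-hulled: (397 − 400.5)² / 400.5 = 0.0306
  gray-hulled: (106 − 100.125)² / 100.125 = 0.3447
  white-hulled: (31 − 33.375)² / 33.375 = 0.1690
χ² = 0.0306 + 0.3447 + 0.1690 = 0.5443 ≈ 0.544
Degrees of freedom = 3 − 1 = 2; critical value at α = 0.1 is 4.605.
Since 0.544 < 4.605, we fail to reject the null hypothesis — the data are consistent with the 12:3:1 ratio.

0.544; consistent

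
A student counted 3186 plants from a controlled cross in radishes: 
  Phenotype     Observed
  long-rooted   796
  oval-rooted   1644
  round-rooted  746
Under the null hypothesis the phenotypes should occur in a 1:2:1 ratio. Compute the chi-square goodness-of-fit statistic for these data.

Expected counts for N = 3186 under a 1:2:1 ratio (total parts = 4):
  long-rooted: 3186 × 1/4 = 796.5
  oval-rooted: 3186 × 2/4 = 1593
  round-rooted: 3186 × 1/4 = 796.5
χ² = Σ (O − E)² / E
  long-rooted: (796 − 796.5)² / 796.5 = 0.0003
  oval-rooted: (1644 − 1593)² / 1593 = 1.6328
  round-rooted: (746 − 796.5)² / 796.5 = 3.2018
χ² = 0.0003 + 1.6328 + 3.2018 = 4.8349 ≈ 4.835

4.835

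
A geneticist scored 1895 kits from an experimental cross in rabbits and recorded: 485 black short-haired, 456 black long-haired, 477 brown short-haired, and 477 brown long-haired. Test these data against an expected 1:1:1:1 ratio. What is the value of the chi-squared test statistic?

The 1:1:1:1 ratio has 4 parts, so with N = 1895 the expected counts are:
  black short-haired: 1895 × 1/4 = 473.75
  black long-haired: 1895 × 1/4 = 473.75
  brown short-haired: 1895 × 1/4 = 473.75
  brown long-haired: 1895 × 1/4 = 473.75
χ² = Σ (O − E)² / E
  black short-haired: (485 − 473.75)² / 473.75 = 0.2672
  black long-haired: (456 − 473.75)² / 473.75 = 0.6650
  brown short-haired: (477 − 473.75)² / 473.75 = 0.0223
  brown long-haired: (477 − 473.75)² / 473.75 = 0.0223
χ² = 0.2672 + 0.6650 + 0.0223 + 0.0223 = 0.9768 ≈ 0.977

0.977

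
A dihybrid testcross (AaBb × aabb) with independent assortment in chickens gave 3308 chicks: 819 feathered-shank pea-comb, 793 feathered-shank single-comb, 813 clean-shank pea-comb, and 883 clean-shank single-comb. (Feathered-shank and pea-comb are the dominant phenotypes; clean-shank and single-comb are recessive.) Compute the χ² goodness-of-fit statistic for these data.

A dihybrid testcross with independent assortment gives a 1:1:1:1 ratio.
Total ratio parts = 4. Expected numbers out of 3308:
  feathered-shank pea-comb: 3308 × 1/4 = 827
  feathered-shank single-comb: 3308 × 1/4 = 827
  clean-shank pea-comb: 3308 × 1/4 = 827
  clean-shank single-comb: 3308 × 1/4 = 827
χ² = Σ (O − E)² / E
  feathered-shank pea-comb: (819 − 827)² / 827 = 0.0774
  feathered-shank single-comb: (793 − 827)² / 827 = 1.3978
  clean-shank pea-comb: (813 − 827)² / 827 = 0.2370
  clean-shank single-comb: (883 − 827)² / 827 = 3.7920
χ² = 0.0774 + 1.3978 + 0.2370 + 3.7920 = 5.5042 ≈ 5.504

5.504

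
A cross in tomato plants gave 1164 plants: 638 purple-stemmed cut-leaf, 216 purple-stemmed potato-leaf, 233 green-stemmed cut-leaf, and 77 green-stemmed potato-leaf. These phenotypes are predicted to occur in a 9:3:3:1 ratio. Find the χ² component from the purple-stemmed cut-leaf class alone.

0.429

The 9:3:3:1 ratio has 16 parts, so with N = 1164 the expected counts are:
  purple-stemmed cut-leaf: 1164 × 9/16 = 654.75
  purple-stemmed potato-leaf: 1164 × 3/16 = 218.25
  green-stemmed cut-leaf: 1164 × 3/16 = 218.25
  green-stemmed potato-leaf: 1164 × 1/16 = 72.75
Contribution of purple-stemmed cut-leaf: (638 − 654.75)² / 654.75 = 0.4285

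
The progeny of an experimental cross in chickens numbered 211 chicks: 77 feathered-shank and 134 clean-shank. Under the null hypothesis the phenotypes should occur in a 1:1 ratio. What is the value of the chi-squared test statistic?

15.398

Expected counts for N = 211 under a 1:1 ratio (total parts = 2):
  feathered-shank: 211 × 1/2 = 105.5
  clean-shank: 211 × 1/2 = 105.5
χ² = Σ (O − E)² / E
  feathered-shank: (77 − 105.5)² / 105.5 = 7.6991
  clean-shank: (134 − 105.5)² / 105.5 = 7.6991
χ² = 7.6991 + 7.6991 = 15.3982 ≈ 15.398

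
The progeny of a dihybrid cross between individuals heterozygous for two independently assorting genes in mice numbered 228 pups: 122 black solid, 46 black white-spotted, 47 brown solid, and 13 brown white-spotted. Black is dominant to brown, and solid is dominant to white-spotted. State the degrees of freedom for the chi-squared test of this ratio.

A dihybrid F₂ with independent assortment and complete dominance at both loci gives a 9:3:3:1 phenotypic ratio.
A goodness-of-fit test with 4 phenotype classes has df = 4 − 1 = 3.

3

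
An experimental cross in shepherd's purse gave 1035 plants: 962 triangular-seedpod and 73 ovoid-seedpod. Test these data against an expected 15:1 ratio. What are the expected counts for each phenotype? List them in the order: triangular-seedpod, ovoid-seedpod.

Total ratio parts = 16. Expected numbers out of 1035:
  triangular-seedpod: 1035 × 15/16 = 970.3125
  ovoid-seedpod: 1035 × 1/16 = 64.6875

970.3125, 64.6875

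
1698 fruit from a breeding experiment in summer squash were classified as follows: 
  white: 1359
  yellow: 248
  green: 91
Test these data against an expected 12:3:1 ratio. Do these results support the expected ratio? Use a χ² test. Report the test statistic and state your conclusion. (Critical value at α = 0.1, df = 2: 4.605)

23.452; not consistent

The 12:3:1 ratio has 16 parts, so with N = 1698 the expected counts are:
  white: 1698 × 12/16 = 1273.5
  yellow: 1698 × 3/16 = 318.375
  green: 1698 × 1/16 = 106.125
χ² = Σ (O − E)² / E
  white: (1359 − 1273.5)² / 1273.5 = 5.7403
  yellow: (248 − 318.375)² / 318.375 = 15.5560
  green: (91 − 106.125)² / 106.125 = 2.1556
χ² = 5.7403 + 15.5560 + 2.1556 = 23.4519 ≈ 23.452
Degrees of freedom = 3 − 1 = 2; critical value at α = 0.1 is 4.605.
Since 23.452 > 4.605, we reject the null hypothesis — the data do not fit the 12:3:1 ratio.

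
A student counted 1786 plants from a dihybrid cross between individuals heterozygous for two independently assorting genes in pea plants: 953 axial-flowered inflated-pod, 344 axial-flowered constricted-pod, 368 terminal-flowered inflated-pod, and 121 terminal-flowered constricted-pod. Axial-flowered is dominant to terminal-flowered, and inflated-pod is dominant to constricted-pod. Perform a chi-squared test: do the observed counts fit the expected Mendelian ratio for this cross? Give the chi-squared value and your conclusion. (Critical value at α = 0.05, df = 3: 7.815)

A dihybrid F₂ with independent assortment and complete dominance at both loci gives a 9:3:3:1 phenotypic ratio.
Expected counts for N = 1786 under a 9:3:3:1 ratio (total parts = 16):
  axial-flowered inflated-pod: 1786 × 9/16 = 1004.625
  axial-flowered constricted-pod: 1786 × 3/16 = 334.875
  terminal-flowered inflated-pod: 1786 × 3/16 = 334.875
  terminal-flowered constricted-pod: 1786 × 1/16 = 111.625
χ² = Σ (O − E)² / E
  axial-flowered inflated-pod: (953 − 1004.625)² / 1004.625 = 2.6529
  axial-flowered constricted-pod: (344 − 334.875)² / 334.875 = 0.2486
  terminal-flowered inflated-pod: (368 − 334.875)² / 334.875 = 3.2766
  terminal-flowered constricted-pod: (121 − 111.625)² / 111.625 = 0.7874
χ² = 2.6529 + 0.2486 + 3.2766 + 0.7874 = 6.9655 ≈ 6.966
Degrees of freedom = 4 − 1 = 3; critical value at α = 0.05 is 7.815.
Since 6.966 < 7.815, we fail to reject the null hypothesis — the data are consistent with the 9:3:3:1 ratio.

6.966; consistent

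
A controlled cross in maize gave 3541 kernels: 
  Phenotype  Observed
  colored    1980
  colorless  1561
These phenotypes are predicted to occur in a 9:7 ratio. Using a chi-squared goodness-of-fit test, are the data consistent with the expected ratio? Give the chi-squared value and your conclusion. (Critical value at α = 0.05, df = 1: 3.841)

0.160; consistent

Expected counts for N = 3541 under a 9:7 ratio (total parts = 16):
  colored: 3541 × 9/16 = 1991.8125
  colorless: 3541 × 7/16 = 1549.1875
χ² = Σ (O − E)² / E
  colored: (1980 − 1991.8125)² / 1991.8125 = 0.0701
  colorless: (1561 − 1549.1875)² / 1549.1875 = 0.0901
χ² = 0.0701 + 0.0901 = 0.1602 ≈ 0.160
Degrees of freedom = 2 − 1 = 1; critical value at α = 0.05 is 3.841.
Since 0.160 < 3.841, we fail to reject the null hypothesis — the data are consistent with the 9:7 ratio.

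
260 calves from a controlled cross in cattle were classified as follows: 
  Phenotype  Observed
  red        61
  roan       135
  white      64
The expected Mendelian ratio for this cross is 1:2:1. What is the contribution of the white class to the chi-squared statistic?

Total ratio parts = 4. Expected numbers out of 260:
  red: 260 × 1/4 = 65
  roan: 260 × 2/4 = 130
  white: 260 × 1/4 = 65
Contribution of white: (64 − 65)² / 65 = 0.0154

0.015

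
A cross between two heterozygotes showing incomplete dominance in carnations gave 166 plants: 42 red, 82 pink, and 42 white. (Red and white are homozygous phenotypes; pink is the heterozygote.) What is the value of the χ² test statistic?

0.024

With incomplete dominance, a heterozygote × heterozygote cross gives a 1:2:1 phenotypic ratio.
Expected counts for N = 166 under a 1:2:1 ratio (total parts = 4):
  red: 166 × 1/4 = 41.5
  pink: 166 × 2/4 = 83
  white: 166 × 1/4 = 41.5
χ² = Σ (O − E)² / E
  red: (42 − 41.5)² / 41.5 = 0.0060
  pink: (82 − 83)² / 83 = 0.0120
  white: (42 − 41.5)² / 41.5 = 0.0060
χ² = 0.0060 + 0.0120 + 0.0060 = 0.024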